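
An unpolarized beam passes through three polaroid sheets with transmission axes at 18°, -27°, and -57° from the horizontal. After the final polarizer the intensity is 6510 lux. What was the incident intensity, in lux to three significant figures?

Unpolarized light through the first polarizer → I₁ = ½ I₀, now polarized at 18°.
I₂ = I₁ cos²(-27° − 18°) = 0.5 I₀ · cos²(45°) = 0.25 I₀.
I₃ = I₂ cos²(-57° + 27°) = 0.25 I₀ · cos²(30°) = 0.1875 I₀.
So 6510 lux = 0.1875 I₀, giving I₀ = 6510/0.1875 = 3.472e+04 lux.

I₀ ≈ 3.47e4 lux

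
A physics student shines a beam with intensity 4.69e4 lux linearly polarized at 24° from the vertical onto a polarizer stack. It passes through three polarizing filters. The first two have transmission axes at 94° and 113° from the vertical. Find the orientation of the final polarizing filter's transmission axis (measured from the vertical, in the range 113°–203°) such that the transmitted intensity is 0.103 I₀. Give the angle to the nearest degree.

θ ≈ 120°

I₁ = I₀ cos²(94° − 24°) = I₀ cos²(70°) = 0.117 I₀.
I₂ = I₁ cos²(113° − 94°) = 0.117 I₀ · cos²(19°) = 0.1046 I₀.
Need I₃/I₀ = 0.103, so cos²(θ − 113°) = 0.103 / 0.1046 = 0.9849.
θ − 113° = arccos(√0.9849) = 7.1°, giving θ ≈ 113 + 7.1 = 120.1°.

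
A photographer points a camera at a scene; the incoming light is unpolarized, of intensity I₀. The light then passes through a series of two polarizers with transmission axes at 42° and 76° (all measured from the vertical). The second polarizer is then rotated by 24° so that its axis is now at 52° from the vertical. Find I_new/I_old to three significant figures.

Before rotation:
Unpolarized light through the first polarizer → I₁ = ½ I₀, now polarized at 42°.
I₂ = I₁ cos²(76° − 42°) = 0.5 I₀ · cos²(34°) = 0.3437 I₀.
After rotation:
Unpolarized light through the first polarizer → I₁ = ½ I₀, now polarized at 42°.
I₂ = I₁ cos²(52° − 42°) = 0.5 I₀ · cos²(10°) = 0.4849 I₀.
Ratio = 0.4849 / 0.3437 = 1.411.

I_new/I_old ≈ 1.41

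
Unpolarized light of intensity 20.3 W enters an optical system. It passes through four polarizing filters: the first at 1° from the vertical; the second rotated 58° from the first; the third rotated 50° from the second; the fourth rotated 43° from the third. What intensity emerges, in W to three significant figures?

I ≈ 0.630 W

Unpolarized light through the first polarizer → I₁ = 20.3 W/2 = 10.15 W, polarized at 1°.
I₂ = I₁ · cos²(58°) = 10.15 · 0.2808 = 2.85 W.
I₃ = I₂ · cos²(50°) = 2.85 · 0.4132 = 1.178 W.
I₄ = I₃ · cos²(43°) = 1.178 · 0.5349 = 0.6299 W.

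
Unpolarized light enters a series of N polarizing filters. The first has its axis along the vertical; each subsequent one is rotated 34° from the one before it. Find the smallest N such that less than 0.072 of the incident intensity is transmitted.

N = 7

First polarizer halves the unpolarized light: factor 1/2.
Each further stage multiplies by cos²(34°) = 0.6873.
After N polarizers: T = 0.5·0.6873^(N−1). Require T < 0.072 ⇒ N−1 > ln(0.072/0.5)/ln(0.6873) = 5.17, so N−1 ≥ 6 and N = 7.
Check: N=7 gives T = 0.05271 < 0.072; N=6 gives T = 0.07669.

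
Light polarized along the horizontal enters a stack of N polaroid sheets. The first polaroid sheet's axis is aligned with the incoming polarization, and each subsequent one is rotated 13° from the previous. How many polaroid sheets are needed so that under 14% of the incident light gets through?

N = 39

First polarizer is aligned with the polarization: full transmission.
Each further stage multiplies by cos²(13°) = 0.9494.
After N polarizers: T = 0.9494^(N−1). Require T < 0.14 ⇒ N−1 > ln(0.14)/ln(0.9494) = 37.86, so N−1 ≥ 38 and N = 39.
Check: N=39 gives T = 0.139 < 0.14; N=38 gives T = 0.1464.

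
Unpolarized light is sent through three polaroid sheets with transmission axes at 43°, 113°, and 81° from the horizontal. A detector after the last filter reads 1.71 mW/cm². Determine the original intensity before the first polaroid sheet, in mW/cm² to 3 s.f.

I₀ ≈ 40.7 mW/cm²

Unpolarized light through the first polarizer → I₁ = ½ I₀, now polarized at 43°.
I₂ = I₁ cos²(113° − 43°) = 0.5 I₀ · cos²(70°) = 0.05849 I₀.
I₃ = I₂ cos²(81° − 113°) = 0.05849 I₀ · cos²(32°) = 0.04206 I₀.
So 1.71 mW/cm² = 0.04206 I₀, giving I₀ = 1.71/0.04206 = 40.65 mW/cm².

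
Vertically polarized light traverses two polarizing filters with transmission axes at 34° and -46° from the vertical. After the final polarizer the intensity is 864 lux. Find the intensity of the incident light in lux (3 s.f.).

I₁ = I₀ cos²(34° − 0°) = I₀ cos²(34°) = 0.6873 I₀.
I₂ = I₁ cos²(-46° − 34°) = 0.6873 I₀ · cos²(80°) = 0.02072 I₀.
So 864 lux = 0.02072 I₀, giving I₀ = 864/0.02072 = 4.169e+04 lux.

I₀ ≈ 4.17e4 lux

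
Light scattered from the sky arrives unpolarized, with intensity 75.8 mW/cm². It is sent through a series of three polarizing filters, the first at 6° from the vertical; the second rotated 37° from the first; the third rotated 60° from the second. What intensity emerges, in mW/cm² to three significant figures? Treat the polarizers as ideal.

Unpolarized light through the first polarizer → I₁ = 75.8 mW/cm²/2 = 37.9 mW/cm², polarized at 6°.
I₂ = I₁ · cos²(37°) = 37.9 · 0.6378 = 24.17 mW/cm².
I₃ = I₂ · cos²(60°) = 24.17 · 0.25 = 6.043 mW/cm².

I ≈ 6.04 mW/cm²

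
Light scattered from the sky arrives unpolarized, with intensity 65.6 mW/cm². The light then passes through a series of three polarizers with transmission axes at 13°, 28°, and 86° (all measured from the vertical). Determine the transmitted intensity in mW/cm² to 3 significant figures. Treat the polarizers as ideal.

I ≈ 8.59 mW/cm²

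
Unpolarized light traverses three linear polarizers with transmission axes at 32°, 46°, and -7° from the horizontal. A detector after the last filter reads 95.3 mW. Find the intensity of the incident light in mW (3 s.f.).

I₀ ≈ 559 mW

Unpolarized light through the first polarizer → I₁ = ½ I₀, now polarized at 32°.
I₂ = I₁ cos²(46° − 32°) = 0.5 I₀ · cos²(14°) = 0.4707 I₀.
I₃ = I₂ cos²(-7° − 46°) = 0.4707 I₀ · cos²(53°) = 0.1705 I₀.
So 95.3 mW = 0.1705 I₀, giving I₀ = 95.3/0.1705 = 559 mW.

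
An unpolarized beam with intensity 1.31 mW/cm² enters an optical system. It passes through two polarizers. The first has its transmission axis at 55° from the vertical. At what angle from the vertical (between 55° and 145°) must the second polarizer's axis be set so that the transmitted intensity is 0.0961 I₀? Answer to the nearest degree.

θ ≈ 119°

Unpolarized light through the first polarizer → I₁ = ½ I₀, now polarized at 55°.
Need I₂/I₀ = 0.0961, so cos²(θ − 55°) = 0.0961 / 0.5 = 0.1922.
θ − 55° = arccos(√0.1922) = 64.0°, giving θ ≈ 55 + 64.0 = 119.0°.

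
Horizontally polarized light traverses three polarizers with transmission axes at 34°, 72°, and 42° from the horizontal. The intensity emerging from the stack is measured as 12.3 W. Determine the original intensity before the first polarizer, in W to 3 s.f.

I₀ ≈ 38.4 W

By Malus's law, I₁ = I₀ cos²(34° − 0°) = I₀ cos²(34°) = 0.6873 I₀.
I₂ = I₁ cos²(72° − 34°) = 0.6873 I₀ · cos²(38°) = 0.4268 I₀.
I₃ = I₂ cos²(42° − 72°) = 0.4268 I₀ · cos²(30°) = 0.3201 I₀.
So 12.3 W = 0.3201 I₀, giving I₀ = 12.3/0.3201 = 38.43 W.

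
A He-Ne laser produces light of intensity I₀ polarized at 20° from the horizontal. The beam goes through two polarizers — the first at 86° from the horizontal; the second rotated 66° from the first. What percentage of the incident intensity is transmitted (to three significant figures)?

≈ 2.74%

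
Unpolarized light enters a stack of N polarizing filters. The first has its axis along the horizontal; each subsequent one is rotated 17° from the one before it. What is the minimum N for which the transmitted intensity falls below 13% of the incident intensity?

N = 17

First polarizer halves the unpolarized light: factor 1/2.
Each further stage multiplies by cos²(17°) = 0.9145.
After N polarizers: T = 0.5·0.9145^(N−1). Require T < 0.13 ⇒ N−1 > ln(0.13/0.5)/ln(0.9145) = 15.08, so N−1 ≥ 16 and N = 17.
Check: N=17 gives T = 0.1197 < 0.13; N=16 gives T = 0.1309.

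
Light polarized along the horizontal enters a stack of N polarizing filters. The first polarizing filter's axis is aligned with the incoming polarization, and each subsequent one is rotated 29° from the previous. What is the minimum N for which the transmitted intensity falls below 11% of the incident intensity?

First polarizer is aligned with the polarization: full transmission.
Each further stage multiplies by cos²(29°) = 0.765.
After N polarizers: T = 0.765^(N−1). Require T < 0.11 ⇒ N−1 > ln(0.11)/ln(0.765) = 8.24, so N−1 ≥ 9 and N = 10.
Check: N=10 gives T = 0.08969 < 0.11; N=9 gives T = 0.1172.

N = 10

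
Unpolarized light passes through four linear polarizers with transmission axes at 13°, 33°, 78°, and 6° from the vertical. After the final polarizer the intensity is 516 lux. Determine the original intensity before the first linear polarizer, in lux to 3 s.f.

I₀ ≈ 2.45e4 lux

Unpolarized light through the first polarizer → I₁ = ½ I₀, now polarized at 13°.
I₂ = I₁ cos²(33° − 13°) = 0.5 I₀ · cos²(20°) = 0.4415 I₀.
I₃ = I₂ cos²(78° − 33°) = 0.4415 I₀ · cos²(45°) = 0.2208 I₀.
I₄ = I₃ cos²(6° − 78°) = 0.2208 I₀ · cos²(72°) = 0.02108 I₀.
So 516 lux = 0.02108 I₀, giving I₀ = 516/0.02108 = 2.448e+04 lux.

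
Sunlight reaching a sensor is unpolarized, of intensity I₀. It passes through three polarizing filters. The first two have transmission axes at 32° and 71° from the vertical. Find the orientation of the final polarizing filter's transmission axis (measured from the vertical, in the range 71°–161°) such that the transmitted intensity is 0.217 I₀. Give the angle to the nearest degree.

θ ≈ 103°

Unpolarized light through the first polarizer → I₁ = ½ I₀, now polarized at 32°.
I₂ = I₁ cos²(71° − 32°) = 0.5 I₀ · cos²(39°) = 0.302 I₀.
Need I₃/I₀ = 0.217, so cos²(θ − 71°) = 0.217 / 0.302 = 0.7186.
θ − 71° = arccos(√0.7186) = 32.0°, giving θ ≈ 71 + 32.0 = 103.0°.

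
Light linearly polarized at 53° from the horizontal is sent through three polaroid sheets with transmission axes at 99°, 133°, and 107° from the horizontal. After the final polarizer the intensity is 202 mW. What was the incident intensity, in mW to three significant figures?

I₀ ≈ 754 mW

I₁ = I₀ cos²(99° − 53°) = I₀ cos²(46°) = 0.4826 I₀.
I₂ = I₁ cos²(133° − 99°) = 0.4826 I₀ · cos²(34°) = 0.3317 I₀.
I₃ = I₂ cos²(107° − 133°) = 0.3317 I₀ · cos²(26°) = 0.2679 I₀.
So 202 mW = 0.2679 I₀, giving I₀ = 202/0.2679 = 753.9 mW.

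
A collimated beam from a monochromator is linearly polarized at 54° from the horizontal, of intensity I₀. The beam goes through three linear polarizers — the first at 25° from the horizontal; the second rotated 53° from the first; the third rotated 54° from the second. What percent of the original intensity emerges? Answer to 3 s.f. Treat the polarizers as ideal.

By Malus's law, I₁ = I₀ cos²(25° − 54°) = I₀ cos²(29°) = 0.765 I₀.
I₂ = I₁ cos²(53°) = 0.765 · 0.3622 I₀ = 0.2771 I₀.
I₃ = I₂ cos²(54°) = 0.2771 · 0.3455 I₀ = 0.09572 I₀.
That is 9.572% of the incident intensity.

≈ 9.57%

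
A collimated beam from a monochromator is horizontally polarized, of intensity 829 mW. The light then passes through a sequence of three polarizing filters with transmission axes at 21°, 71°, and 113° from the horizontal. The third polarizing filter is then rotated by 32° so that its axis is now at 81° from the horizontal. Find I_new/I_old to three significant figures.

I_new/I_old ≈ 1.76

Before rotation:
I₁ = I₀ cos²(21° − 0°) = I₀ cos²(21°) = 0.8716 I₀.
I₂ = I₁ cos²(71° − 21°) = 0.8716 I₀ · cos²(50°) = 0.3601 I₀.
I₃ = I₂ cos²(113° − 71°) = 0.3601 I₀ · cos²(42°) = 0.1989 I₀.
After rotation:
I₁ = I₀ cos²(21° − 0°) = I₀ cos²(21°) = 0.8716 I₀.
I₂ = I₁ cos²(71° − 21°) = 0.8716 I₀ · cos²(50°) = 0.3601 I₀.
I₃ = I₂ cos²(81° − 71°) = 0.3601 I₀ · cos²(10°) = 0.3493 I₀.
Ratio = 0.3493 / 0.1989 = 1.756.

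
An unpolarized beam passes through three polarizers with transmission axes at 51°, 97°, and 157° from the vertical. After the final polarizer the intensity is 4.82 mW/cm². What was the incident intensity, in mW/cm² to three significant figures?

I₀ ≈ 79.9 mW/cm²

Unpolarized light through the first polarizer → I₁ = ½ I₀, now polarized at 51°.
I₂ = I₁ cos²(97° − 51°) = 0.5 I₀ · cos²(46°) = 0.2413 I₀.
I₃ = I₂ cos²(157° − 97°) = 0.2413 I₀ · cos²(60°) = 0.06032 I₀.
So 4.82 mW/cm² = 0.06032 I₀, giving I₀ = 4.82/0.06032 = 79.91 mW/cm².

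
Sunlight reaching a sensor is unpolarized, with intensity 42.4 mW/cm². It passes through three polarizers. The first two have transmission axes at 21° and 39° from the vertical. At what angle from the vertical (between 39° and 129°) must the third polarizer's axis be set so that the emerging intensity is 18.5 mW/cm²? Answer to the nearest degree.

Unpolarized light through the first polarizer → I₁ = ½ I₀, now polarized at 21°.
I₂ = I₁ cos²(39° − 21°) = 0.5 I₀ · cos²(18°) = 0.4523 I₀.
Target fraction: 18.5 / 42.4 mW/cm² = 0.4363 of I₀.
Need I₃/I₀ = 0.4363, so cos²(θ − 39°) = 0.4363 / 0.4523 = 0.9648.
θ − 39° = arccos(√0.9648) = 10.8°, giving θ ≈ 39 + 10.8 = 49.8°.

θ ≈ 50°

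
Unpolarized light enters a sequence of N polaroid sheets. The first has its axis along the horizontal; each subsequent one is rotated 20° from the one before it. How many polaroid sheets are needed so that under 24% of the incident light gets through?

N = 7

First polarizer halves the unpolarized light: factor 1/2.
Each further stage multiplies by cos²(20°) = 0.883.
After N polarizers: T = 0.5·0.883^(N−1). Require T < 0.24 ⇒ N−1 > ln(0.24/0.5)/ln(0.883) = 5.90, so N−1 ≥ 6 and N = 7.
Check: N=7 gives T = 0.237 < 0.24; N=6 gives T = 0.2684.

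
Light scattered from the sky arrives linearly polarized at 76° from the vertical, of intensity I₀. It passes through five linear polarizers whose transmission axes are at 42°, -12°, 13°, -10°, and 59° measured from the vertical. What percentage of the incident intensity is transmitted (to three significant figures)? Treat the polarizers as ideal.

≈ 2.12%

I₁ = I₀ cos²(42° − 76°) = I₀ cos²(34°) = 0.6873 I₀.
I₂ = I₁ cos²(-12° − 42°) = 0.6873 I₀ · cos²(54°) = 0.2375 I₀.
I₃ = I₂ cos²(13° + 12°) = 0.2375 I₀ · cos²(25°) = 0.195 I₀.
I₄ = I₃ cos²(-10° − 13°) = 0.195 I₀ · cos²(23°) = 0.1653 I₀.
I₅ = I₄ cos²(59° + 10°) = 0.1653 I₀ · cos²(69°) = 0.02123 I₀.
That is 2.123% of the incident intensity.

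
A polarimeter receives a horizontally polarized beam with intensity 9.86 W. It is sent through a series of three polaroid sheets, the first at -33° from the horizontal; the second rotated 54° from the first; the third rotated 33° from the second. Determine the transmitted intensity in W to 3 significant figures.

I ≈ 1.69 W

I₁ = 9.86 W · cos²(33°) = 6.935 W.
I₂ = I₁ · cos²(54°) = 6.935 · 0.3455 = 2.396 W.
I₃ = I₂ · cos²(33°) = 2.396 · 0.7034 = 1.685 W.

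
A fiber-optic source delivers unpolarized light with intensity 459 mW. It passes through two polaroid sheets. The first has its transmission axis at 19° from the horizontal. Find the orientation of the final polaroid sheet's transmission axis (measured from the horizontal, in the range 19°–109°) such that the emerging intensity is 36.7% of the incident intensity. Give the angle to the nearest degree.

Unpolarized light through the first polarizer → I₁ = ½ I₀, now polarized at 19°.
Need I₂/I₀ = 0.367, so cos²(θ − 19°) = 0.367 / 0.5 = 0.734.
θ − 19° = arccos(√0.734) = 31.0°, giving θ ≈ 19 + 31.0 = 50.0°.

θ ≈ 50°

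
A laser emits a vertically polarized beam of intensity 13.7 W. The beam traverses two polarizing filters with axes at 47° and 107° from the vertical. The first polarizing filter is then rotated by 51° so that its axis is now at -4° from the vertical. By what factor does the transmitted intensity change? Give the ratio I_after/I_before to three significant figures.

I_new/I_old ≈ 1.10

Before rotation:
I₁ = I₀ cos²(47° − 0°) = I₀ cos²(47°) = 0.4651 I₀.
I₂ = I₁ cos²(107° − 47°) = 0.4651 I₀ · cos²(60°) = 0.1163 I₀.
After rotation:
I₁ = I₀ cos²(-4° − 0°) = I₀ cos²(4°) = 0.9951 I₀.
Angle between axes 1 and 2: 69°. I₂ = 0.9951 I₀ · cos²(69°) = 0.1278 I₀.
Ratio = 0.1278 / 0.1163 = 1.099.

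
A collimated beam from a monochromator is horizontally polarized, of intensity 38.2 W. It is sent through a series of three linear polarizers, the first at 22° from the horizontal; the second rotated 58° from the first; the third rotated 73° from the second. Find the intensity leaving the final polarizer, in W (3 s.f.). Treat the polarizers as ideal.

I ≈ 0.788 W

By Malus's law, I₁ = 38.2 W · cos²(22°) = 32.84 W.
I₂ = I₁ · cos²(58°) = 32.84 · 0.2808 = 9.222 W.
I₃ = I₂ · cos²(73°) = 9.222 · 0.08548 = 0.7883 W.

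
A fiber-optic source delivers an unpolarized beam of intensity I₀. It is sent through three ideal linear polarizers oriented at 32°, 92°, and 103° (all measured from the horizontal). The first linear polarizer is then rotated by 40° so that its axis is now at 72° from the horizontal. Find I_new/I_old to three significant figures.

Before rotation:
Unpolarized light through the first polarizer → I₁ = ½ I₀, now polarized at 32°.
I₂ = I₁ cos²(92° − 32°) = 0.5 I₀ · cos²(60°) = 0.125 I₀.
I₃ = I₂ cos²(103° − 92°) = 0.125 I₀ · cos²(11°) = 0.1204 I₀.
After rotation:
Unpolarized light through the first polarizer → I₁ = ½ I₀, now polarized at 72°.
I₂ = I₁ cos²(92° − 72°) = 0.5 I₀ · cos²(20°) = 0.4415 I₀.
I₃ = I₂ cos²(103° − 92°) = 0.4415 I₀ · cos²(11°) = 0.4254 I₀.
Ratio = 0.4254 / 0.1204 = 3.532.

I_new/I_old ≈ 3.53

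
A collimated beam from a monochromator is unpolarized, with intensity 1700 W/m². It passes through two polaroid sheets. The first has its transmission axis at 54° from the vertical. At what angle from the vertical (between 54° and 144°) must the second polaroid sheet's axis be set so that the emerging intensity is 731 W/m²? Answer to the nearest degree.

θ ≈ 76°

Unpolarized light through the first polarizer → I₁ = ½ I₀, now polarized at 54°.
Target fraction: 731 / 1700 W/m² = 0.43 of I₀.
Need I₂/I₀ = 0.43, so cos²(θ − 54°) = 0.43 / 0.5 = 0.86.
θ − 54° = arccos(√0.86) = 22.0°, giving θ ≈ 54 + 22.0 = 76.0°.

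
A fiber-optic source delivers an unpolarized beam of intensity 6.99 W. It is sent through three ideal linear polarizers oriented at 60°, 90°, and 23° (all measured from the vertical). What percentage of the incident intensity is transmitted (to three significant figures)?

Unpolarized light through the first polarizer → I₁ = 6.99 W/2 = 3.495 W, polarized at 60°.
I₂ = I₁ · cos²(30°) = 3.495 · 0.75 = 2.621 W.
I₃ = I₂ · cos²(67°) = 2.621 · 0.1527 = 0.4002 W.
That is 5.725% of the incident intensity.

≈ 5.73%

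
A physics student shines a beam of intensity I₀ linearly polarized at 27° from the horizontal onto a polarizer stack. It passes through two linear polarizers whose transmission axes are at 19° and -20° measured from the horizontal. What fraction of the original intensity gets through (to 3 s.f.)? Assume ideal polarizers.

I₁ = I₀ cos²(19° − 27°) = I₀ cos²(8°) = 0.9806 I₀.
I₂ = I₁ cos²(-20° − 19°) = 0.9806 I₀ · cos²(39°) = 0.5923 I₀.
Transmitted fraction = 0.5923.

≈ 0.592 I₀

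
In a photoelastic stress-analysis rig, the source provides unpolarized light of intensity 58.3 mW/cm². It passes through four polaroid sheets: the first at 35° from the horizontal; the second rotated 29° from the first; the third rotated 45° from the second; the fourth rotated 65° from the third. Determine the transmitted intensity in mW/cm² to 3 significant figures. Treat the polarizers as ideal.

Unpolarized light through the first polarizer → I₁ = 58.3 mW/cm²/2 = 29.15 mW/cm², polarized at 35°.
I₂ = I₁ · cos²(29°) = 29.15 · 0.765 = 22.3 mW/cm².
I₃ = I₂ · cos²(45°) = 22.3 · 0.5 = 11.15 mW/cm².
I₄ = I₃ · cos²(65°) = 11.15 · 0.1786 = 1.991 mW/cm².

I ≈ 1.99 mW/cm²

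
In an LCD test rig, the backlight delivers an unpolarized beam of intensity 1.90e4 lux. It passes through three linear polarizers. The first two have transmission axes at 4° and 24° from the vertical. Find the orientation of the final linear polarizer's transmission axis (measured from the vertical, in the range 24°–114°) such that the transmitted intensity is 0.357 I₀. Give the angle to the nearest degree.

Unpolarized light through the first polarizer → I₁ = ½ I₀, now polarized at 4°.
I₂ = I₁ cos²(24° − 4°) = 0.5 I₀ · cos²(20°) = 0.4415 I₀.
Need I₃/I₀ = 0.357, so cos²(θ − 24°) = 0.357 / 0.4415 = 0.8086.
θ − 24° = arccos(√0.8086) = 25.9°, giving θ ≈ 24 + 25.9 = 49.9°.

θ ≈ 50°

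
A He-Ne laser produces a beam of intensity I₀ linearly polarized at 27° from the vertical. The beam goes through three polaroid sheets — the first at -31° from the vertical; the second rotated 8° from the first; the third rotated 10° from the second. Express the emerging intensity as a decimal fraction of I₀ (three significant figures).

≈ 0.267 I₀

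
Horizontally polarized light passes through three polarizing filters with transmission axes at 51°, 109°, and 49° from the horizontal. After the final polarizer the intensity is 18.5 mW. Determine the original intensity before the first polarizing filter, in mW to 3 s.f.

By Malus's law, I₁ = I₀ cos²(51° − 0°) = I₀ cos²(51°) = 0.396 I₀.
I₂ = I₁ cos²(109° − 51°) = 0.396 I₀ · cos²(58°) = 0.1112 I₀.
I₃ = I₂ cos²(49° − 109°) = 0.1112 I₀ · cos²(60°) = 0.0278 I₀.
So 18.5 mW = 0.0278 I₀, giving I₀ = 18.5/0.0278 = 665.4 mW.

I₀ ≈ 665 mW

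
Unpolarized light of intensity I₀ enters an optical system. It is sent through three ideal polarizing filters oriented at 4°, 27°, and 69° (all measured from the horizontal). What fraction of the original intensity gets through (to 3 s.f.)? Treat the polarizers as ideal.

Unpolarized light through the first polarizer → I₁ = ½ I₀, now polarized at 4°.
I₂ = I₁ cos²(27° − 4°) = 0.5 I₀ · cos²(23°) = 0.4237 I₀.
I₃ = I₂ cos²(69° − 27°) = 0.4237 I₀ · cos²(42°) = 0.234 I₀.
Transmitted fraction = 0.234.

≈ 0.234 I₀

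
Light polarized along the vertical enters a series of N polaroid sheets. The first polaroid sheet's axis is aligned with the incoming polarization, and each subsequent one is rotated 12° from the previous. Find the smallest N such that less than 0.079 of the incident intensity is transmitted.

N = 59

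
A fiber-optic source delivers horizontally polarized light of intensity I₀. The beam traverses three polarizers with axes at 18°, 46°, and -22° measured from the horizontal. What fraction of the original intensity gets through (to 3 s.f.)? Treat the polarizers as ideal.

≈ 0.0990 I₀

I₁ = I₀ cos²(18° − 0°) = I₀ cos²(18°) = 0.9045 I₀.
I₂ = I₁ cos²(46° − 18°) = 0.9045 I₀ · cos²(28°) = 0.7052 I₀.
I₃ = I₂ cos²(-22° − 46°) = 0.7052 I₀ · cos²(68°) = 0.09895 I₀.
Transmitted fraction = 0.09895.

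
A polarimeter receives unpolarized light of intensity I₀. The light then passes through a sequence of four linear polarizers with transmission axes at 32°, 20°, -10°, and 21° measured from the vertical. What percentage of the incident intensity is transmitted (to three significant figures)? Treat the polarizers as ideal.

≈ 26.4%

Unpolarized light through the first polarizer → I₁ = ½ I₀, now polarized at 32°.
I₂ = I₁ cos²(20° − 32°) = 0.5 I₀ · cos²(12°) = 0.4784 I₀.
I₃ = I₂ cos²(-10° − 20°) = 0.4784 I₀ · cos²(30°) = 0.3588 I₀.
I₄ = I₃ cos²(21° + 10°) = 0.3588 I₀ · cos²(31°) = 0.2636 I₀.
That is 26.36% of the incident intensity.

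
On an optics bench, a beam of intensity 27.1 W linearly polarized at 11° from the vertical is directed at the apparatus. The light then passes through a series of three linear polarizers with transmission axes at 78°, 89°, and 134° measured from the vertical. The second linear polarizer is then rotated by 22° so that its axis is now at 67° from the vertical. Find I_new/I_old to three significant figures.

Before rotation:
By Malus's law, I₁ = I₀ cos²(78° − 11°) = I₀ cos²(67°) = 0.1527 I₀.
I₂ = I₁ cos²(89° − 78°) = 0.1527 I₀ · cos²(11°) = 0.1471 I₀.
I₃ = I₂ cos²(134° − 89°) = 0.1471 I₀ · cos²(45°) = 0.07356 I₀.
After rotation:
I₁ = I₀ cos²(78° − 11°) = I₀ cos²(67°) = 0.1527 I₀.
I₂ = I₁ cos²(67° − 78°) = 0.1527 I₀ · cos²(11°) = 0.1471 I₀.
I₃ = I₂ cos²(134° − 67°) = 0.1471 I₀ · cos²(67°) = 0.02246 I₀.
Ratio = 0.02246 / 0.07356 = 0.3053.

I_new/I_old ≈ 0.305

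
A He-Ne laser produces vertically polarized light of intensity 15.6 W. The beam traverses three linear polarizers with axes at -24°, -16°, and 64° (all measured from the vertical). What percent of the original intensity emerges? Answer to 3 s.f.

I₁ = 15.6 W · cos²(24°) = 13.02 W.
I₂ = I₁ · cos²(8°) = 13.02 · 0.9806 = 12.77 W.
I₃ = I₂ · cos²(80°) = 12.77 · 0.03015 = 0.385 W.
That is 2.468% of the incident intensity.

≈ 2.47%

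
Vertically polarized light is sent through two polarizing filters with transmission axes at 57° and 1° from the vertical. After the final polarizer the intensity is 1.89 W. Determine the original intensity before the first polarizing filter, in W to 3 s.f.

I₁ = I₀ cos²(57° − 0°) = I₀ cos²(57°) = 0.2966 I₀.
I₂ = I₁ cos²(1° − 57°) = 0.2966 I₀ · cos²(56°) = 0.09276 I₀.
So 1.89 W = 0.09276 I₀, giving I₀ = 1.89/0.09276 = 20.38 W.

I₀ ≈ 20.4 W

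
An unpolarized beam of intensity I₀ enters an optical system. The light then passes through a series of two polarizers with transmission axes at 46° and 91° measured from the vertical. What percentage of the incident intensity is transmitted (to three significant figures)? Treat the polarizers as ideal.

≈ 25.0%

Unpolarized light through the first polarizer → I₁ = ½ I₀, now polarized at 46°.
I₂ = I₁ cos²(91° − 46°) = 0.5 I₀ · cos²(45°) = 0.25 I₀.
That is 25% of the incident intensity.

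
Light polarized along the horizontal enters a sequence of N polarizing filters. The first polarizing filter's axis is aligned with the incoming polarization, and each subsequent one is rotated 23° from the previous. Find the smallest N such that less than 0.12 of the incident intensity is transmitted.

N = 14

First polarizer is aligned with the polarization: full transmission.
Each further stage multiplies by cos²(23°) = 0.8473.
After N polarizers: T = 0.8473^(N−1). Require T < 0.12 ⇒ N−1 > ln(0.12)/ln(0.8473) = 12.80, so N−1 ≥ 13 and N = 14.
Check: N=14 gives T = 0.1161 < 0.12; N=13 gives T = 0.137.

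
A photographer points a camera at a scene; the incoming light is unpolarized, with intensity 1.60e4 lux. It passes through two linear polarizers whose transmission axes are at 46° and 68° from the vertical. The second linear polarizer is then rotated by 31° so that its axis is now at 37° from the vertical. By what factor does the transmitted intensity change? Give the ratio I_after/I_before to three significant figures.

I_new/I_old ≈ 1.13

Before rotation:
Unpolarized light through the first polarizer → I₁ = ½ I₀, now polarized at 46°.
I₂ = I₁ cos²(68° − 46°) = 0.5 I₀ · cos²(22°) = 0.4298 I₀.
After rotation:
Unpolarized light through the first polarizer → I₁ = ½ I₀, now polarized at 46°.
I₂ = I₁ cos²(37° − 46°) = 0.5 I₀ · cos²(9°) = 0.4878 I₀.
Ratio = 0.4878 / 0.4298 = 1.135.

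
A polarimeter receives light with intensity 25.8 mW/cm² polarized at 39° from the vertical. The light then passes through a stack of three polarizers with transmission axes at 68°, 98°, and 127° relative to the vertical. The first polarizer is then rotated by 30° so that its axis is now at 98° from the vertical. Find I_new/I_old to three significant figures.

I_new/I_old ≈ 0.462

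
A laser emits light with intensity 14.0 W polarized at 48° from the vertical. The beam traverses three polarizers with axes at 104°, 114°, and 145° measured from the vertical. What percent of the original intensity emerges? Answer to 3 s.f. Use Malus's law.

By Malus's law, I₁ = 14.0 W · cos²(56°) = 4.378 W.
I₂ = I₁ · cos²(10°) = 4.378 · 0.9698 = 4.246 W.
I₃ = I₂ · cos²(31°) = 4.246 · 0.7347 = 3.12 W.
That is 22.28% of the incident intensity.

≈ 22.3%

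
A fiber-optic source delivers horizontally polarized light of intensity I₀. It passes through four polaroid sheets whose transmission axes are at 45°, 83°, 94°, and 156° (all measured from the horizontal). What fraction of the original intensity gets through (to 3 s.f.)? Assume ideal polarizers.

≈ 0.0659 I₀

I₁ = I₀ cos²(45° − 0°) = I₀ cos²(45°) = 0.5 I₀.
I₂ = I₁ cos²(83° − 45°) = 0.5 I₀ · cos²(38°) = 0.3105 I₀.
I₃ = I₂ cos²(94° − 83°) = 0.3105 I₀ · cos²(11°) = 0.2992 I₀.
I₄ = I₃ cos²(156° − 94°) = 0.2992 I₀ · cos²(62°) = 0.06594 I₀.
Transmitted fraction = 0.06594.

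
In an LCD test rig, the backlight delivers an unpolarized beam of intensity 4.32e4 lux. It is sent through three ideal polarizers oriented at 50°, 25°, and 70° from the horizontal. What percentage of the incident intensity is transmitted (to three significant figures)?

≈ 20.5%

Unpolarized light through the first polarizer → I₁ = 4.32e4 lux/2 = 2.16e+04 lux, polarized at 50°.
I₂ = I₁ · cos²(25°) = 2.16e+04 · 0.8214 = 1.774e+04 lux.
I₃ = I₂ · cos²(45°) = 1.774e+04 · 0.5 = 8871 lux.
That is 20.53% of the incident intensity.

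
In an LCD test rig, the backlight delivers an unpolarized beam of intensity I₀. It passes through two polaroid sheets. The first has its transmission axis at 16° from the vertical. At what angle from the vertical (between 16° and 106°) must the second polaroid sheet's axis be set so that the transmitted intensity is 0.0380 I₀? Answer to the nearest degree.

θ ≈ 90°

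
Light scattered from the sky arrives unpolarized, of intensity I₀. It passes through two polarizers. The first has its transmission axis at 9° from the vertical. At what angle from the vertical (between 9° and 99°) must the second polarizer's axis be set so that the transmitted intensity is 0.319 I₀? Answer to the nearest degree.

θ ≈ 46°

Unpolarized light through the first polarizer → I₁ = ½ I₀, now polarized at 9°.
Need I₂/I₀ = 0.319, so cos²(θ − 9°) = 0.319 / 0.5 = 0.638.
θ − 9° = arccos(√0.638) = 37.0°, giving θ ≈ 9 + 37.0 = 46.0°.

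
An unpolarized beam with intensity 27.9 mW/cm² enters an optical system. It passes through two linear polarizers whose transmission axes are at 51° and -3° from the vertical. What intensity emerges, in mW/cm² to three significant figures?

Unpolarized light through the first polarizer → I₁ = 27.9 mW/cm²/2 = 13.95 mW/cm², polarized at 51°.
I₂ = I₁ · cos²(54°) = 13.95 · 0.3455 = 4.82 mW/cm².

I ≈ 4.82 mW/cm²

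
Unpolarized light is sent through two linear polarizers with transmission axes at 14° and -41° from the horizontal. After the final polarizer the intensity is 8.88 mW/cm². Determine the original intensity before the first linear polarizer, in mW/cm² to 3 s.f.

Unpolarized light through the first polarizer → I₁ = ½ I₀, now polarized at 14°.
I₂ = I₁ cos²(-41° − 14°) = 0.5 I₀ · cos²(55°) = 0.1645 I₀.
So 8.88 mW/cm² = 0.1645 I₀, giving I₀ = 8.88/0.1645 = 53.98 mW/cm².

I₀ ≈ 54.0 mW/cm²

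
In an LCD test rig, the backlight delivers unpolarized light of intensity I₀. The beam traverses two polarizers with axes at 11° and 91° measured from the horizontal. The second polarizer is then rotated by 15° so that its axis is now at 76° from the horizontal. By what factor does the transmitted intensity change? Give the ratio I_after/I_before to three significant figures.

Before rotation:
Unpolarized light through the first polarizer → I₁ = ½ I₀, now polarized at 11°.
I₂ = I₁ cos²(91° − 11°) = 0.5 I₀ · cos²(80°) = 0.01508 I₀.
After rotation:
Unpolarized light through the first polarizer → I₁ = ½ I₀, now polarized at 11°.
I₂ = I₁ cos²(76° − 11°) = 0.5 I₀ · cos²(65°) = 0.0893 I₀.
Ratio = 0.0893 / 0.01508 = 5.923.

I_new/I_old ≈ 5.92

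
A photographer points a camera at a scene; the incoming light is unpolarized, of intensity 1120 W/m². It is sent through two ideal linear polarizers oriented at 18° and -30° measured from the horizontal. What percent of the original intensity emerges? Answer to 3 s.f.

Unpolarized light through the first polarizer → I₁ = 1120 W/m²/2 = 560 W/m², polarized at 18°.
I₂ = I₁ · cos²(48°) = 560 · 0.4477 = 250.7 W/m².
That is 22.39% of the incident intensity.

≈ 22.4%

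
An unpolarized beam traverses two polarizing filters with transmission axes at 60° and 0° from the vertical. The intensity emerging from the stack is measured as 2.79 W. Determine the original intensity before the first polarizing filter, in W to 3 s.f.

Unpolarized light through the first polarizer → I₁ = ½ I₀, now polarized at 60°.
I₂ = I₁ cos²(0° − 60°) = 0.5 I₀ · cos²(60°) = 0.125 I₀.
So 2.79 W = 0.125 I₀, giving I₀ = 2.79/0.125 = 22.32 W.

I₀ ≈ 22.3 W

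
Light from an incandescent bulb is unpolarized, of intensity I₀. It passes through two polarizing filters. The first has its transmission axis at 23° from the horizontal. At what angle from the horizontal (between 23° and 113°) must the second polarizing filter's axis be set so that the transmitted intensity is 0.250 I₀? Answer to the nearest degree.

θ ≈ 68°

Unpolarized light through the first polarizer → I₁ = ½ I₀, now polarized at 23°.
Need I₂/I₀ = 0.25, so cos²(θ − 23°) = 0.25 / 0.5 = 0.5.
θ − 23° = arccos(√0.5) = 45.0°, giving θ ≈ 23 + 45.0 = 68.0°.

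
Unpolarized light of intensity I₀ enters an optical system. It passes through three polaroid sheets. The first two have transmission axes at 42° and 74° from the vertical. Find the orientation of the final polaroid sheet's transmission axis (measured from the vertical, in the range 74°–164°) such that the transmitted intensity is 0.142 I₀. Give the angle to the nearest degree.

θ ≈ 125°

Unpolarized light through the first polarizer → I₁ = ½ I₀, now polarized at 42°.
I₂ = I₁ cos²(74° − 42°) = 0.5 I₀ · cos²(32°) = 0.3596 I₀.
Need I₃/I₀ = 0.142, so cos²(θ − 74°) = 0.142 / 0.3596 = 0.3949.
θ − 74° = arccos(√0.3949) = 51.1°, giving θ ≈ 74 + 51.1 = 125.1°.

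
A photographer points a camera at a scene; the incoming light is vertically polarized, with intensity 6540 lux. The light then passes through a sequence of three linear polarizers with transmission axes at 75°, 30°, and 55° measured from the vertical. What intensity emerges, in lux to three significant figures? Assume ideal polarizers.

I ≈ 180 lux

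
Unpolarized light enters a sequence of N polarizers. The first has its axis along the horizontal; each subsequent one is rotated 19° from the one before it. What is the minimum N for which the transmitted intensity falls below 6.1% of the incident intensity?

First polarizer halves the unpolarized light: factor 1/2.
Each further stage multiplies by cos²(19°) = 0.894.
After N polarizers: T = 0.5·0.894^(N−1). Require T < 0.061 ⇒ N−1 > ln(0.061/0.5)/ln(0.894) = 18.78, so N−1 ≥ 19 and N = 20.
Check: N=20 gives T = 0.05949 < 0.061; N=19 gives T = 0.06654.

N = 20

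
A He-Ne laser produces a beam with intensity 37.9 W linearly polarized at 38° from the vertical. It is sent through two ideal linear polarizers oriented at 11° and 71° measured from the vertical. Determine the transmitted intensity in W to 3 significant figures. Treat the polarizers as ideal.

By Malus's law, I₁ = 37.9 W · cos²(27°) = 30.09 W.
I₂ = I₁ · cos²(60°) = 30.09 · 0.25 = 7.522 W.

I ≈ 7.52 W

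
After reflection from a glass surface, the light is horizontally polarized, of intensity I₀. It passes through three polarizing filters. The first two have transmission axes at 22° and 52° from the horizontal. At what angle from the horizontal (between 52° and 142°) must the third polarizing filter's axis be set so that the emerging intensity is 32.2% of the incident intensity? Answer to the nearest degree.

By Malus's law, I₁ = I₀ cos²(22° − 0°) = I₀ cos²(22°) = 0.8597 I₀.
I₂ = I₁ cos²(52° − 22°) = 0.8597 I₀ · cos²(30°) = 0.6448 I₀.
Need I₃/I₀ = 0.322, so cos²(θ − 52°) = 0.322 / 0.6448 = 0.4994.
θ − 52° = arccos(√0.4994) = 45.0°, giving θ ≈ 52 + 45.0 = 97.0°.

θ ≈ 97°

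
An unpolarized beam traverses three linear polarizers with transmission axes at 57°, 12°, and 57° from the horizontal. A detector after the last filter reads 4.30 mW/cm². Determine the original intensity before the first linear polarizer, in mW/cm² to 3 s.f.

I₀ ≈ 34.4 mW/cm²

Unpolarized light through the first polarizer → I₁ = ½ I₀, now polarized at 57°.
I₂ = I₁ cos²(12° − 57°) = 0.5 I₀ · cos²(45°) = 0.25 I₀.
I₃ = I₂ cos²(57° − 12°) = 0.25 I₀ · cos²(45°) = 0.125 I₀.
So 4.30 mW/cm² = 0.125 I₀, giving I₀ = 4.30/0.125 = 34.4 mW/cm².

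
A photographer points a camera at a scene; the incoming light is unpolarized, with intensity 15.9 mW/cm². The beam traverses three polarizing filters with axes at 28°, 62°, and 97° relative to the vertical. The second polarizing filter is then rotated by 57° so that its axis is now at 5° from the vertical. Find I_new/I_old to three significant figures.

I_new/I_old ≈ 0.00224

Before rotation:
Unpolarized light through the first polarizer → I₁ = ½ I₀, now polarized at 28°.
I₂ = I₁ cos²(62° − 28°) = 0.5 I₀ · cos²(34°) = 0.3437 I₀.
I₃ = I₂ cos²(97° − 62°) = 0.3437 I₀ · cos²(35°) = 0.2306 I₀.
After rotation:
Unpolarized light through the first polarizer → I₁ = ½ I₀, now polarized at 28°.
I₂ = I₁ cos²(5° − 28°) = 0.5 I₀ · cos²(23°) = 0.4237 I₀.
Angle between axes 2 and 3: 88°. I₃ = 0.4237 I₀ · cos²(88°) = 0.000516 I₀.
Ratio = 0.000516 / 0.2306 = 0.002238.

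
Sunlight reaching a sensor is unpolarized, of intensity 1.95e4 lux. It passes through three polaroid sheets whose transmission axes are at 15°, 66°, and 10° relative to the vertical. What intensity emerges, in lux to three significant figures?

I ≈ 1210 lux

Unpolarized light through the first polarizer → I₁ = 1.95e4 lux/2 = 9750 lux, polarized at 15°.
I₂ = I₁ · cos²(51°) = 9750 · 0.396 = 3861 lux.
I₃ = I₂ · cos²(56°) = 3861 · 0.3127 = 1207 lux.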